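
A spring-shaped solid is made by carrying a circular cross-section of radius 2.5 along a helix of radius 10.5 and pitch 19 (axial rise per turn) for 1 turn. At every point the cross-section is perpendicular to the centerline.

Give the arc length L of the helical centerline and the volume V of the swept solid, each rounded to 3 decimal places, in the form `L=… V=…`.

L=68.655 V=1348.036

2πR = 2π·10.5 = 65.973446
per-turn = √(65.973446² + 19²) = √(4352.4955 + 361) = √4713.4955 = 68.654902
L = 1 × 68.654902 = 68.654902
V = π·2.5² × L = 19.634954 × 68.654902 = 1348.035845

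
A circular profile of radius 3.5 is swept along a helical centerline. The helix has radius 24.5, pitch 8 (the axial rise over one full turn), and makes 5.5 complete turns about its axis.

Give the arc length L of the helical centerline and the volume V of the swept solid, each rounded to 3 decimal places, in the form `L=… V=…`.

L=847.802 V=32627.236

2πR = 2π·24.5 = 153.938040
per-turn = √(153.938040² + 8²) = √(23696.9202 + 64) = √23760.9202 = 154.145776
L = 5.5 × 154.145776 = 847.801766
V = π·3.5² × L = 38.484510 × 847.801766 = 32627.235561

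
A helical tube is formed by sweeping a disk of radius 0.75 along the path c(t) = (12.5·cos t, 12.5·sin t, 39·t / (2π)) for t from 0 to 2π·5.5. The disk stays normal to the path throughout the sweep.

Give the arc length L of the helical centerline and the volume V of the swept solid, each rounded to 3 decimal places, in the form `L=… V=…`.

2πR = 2π·12.5 = 78.539816
per-turn = √(78.539816² + 39²) = √(6168.5028 + 1521) = √7689.5028 = 87.689810
L = 5.5 × 87.689810 = 482.293954
V = π·0.75² × L = 1.767146 × 482.293954 = 852.283768

L=482.294 V=852.284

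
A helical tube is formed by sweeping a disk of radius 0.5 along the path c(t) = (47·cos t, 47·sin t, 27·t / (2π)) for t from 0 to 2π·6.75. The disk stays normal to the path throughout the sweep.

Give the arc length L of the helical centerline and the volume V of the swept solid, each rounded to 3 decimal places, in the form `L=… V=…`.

2πR = 2π·47 = 295.309709
per-turn = √(295.309709² + 27²) = √(87207.8245 + 729) = √87936.8245 = 296.541438
L = 6.75 × 296.541438 = 2001.654707
V = π·0.5² × L = 0.785398 × 2001.654707 = 1572.095931

L=2001.655 V=1572.096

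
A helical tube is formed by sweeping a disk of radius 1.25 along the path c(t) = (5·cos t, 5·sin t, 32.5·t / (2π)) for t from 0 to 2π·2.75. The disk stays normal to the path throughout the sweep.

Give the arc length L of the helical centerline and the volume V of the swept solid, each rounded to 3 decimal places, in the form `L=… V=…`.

L=124.305 V=610.182

2πR = 2π·5 = 31.415927
per-turn = √(31.415927² + 32.5²) = √(986.9604 + 1056.25) = √2043.2104 = 45.201885
L = 2.75 × 45.201885 = 124.305185
V = π·1.25² × L = 4.908739 × 124.305185 = 610.181649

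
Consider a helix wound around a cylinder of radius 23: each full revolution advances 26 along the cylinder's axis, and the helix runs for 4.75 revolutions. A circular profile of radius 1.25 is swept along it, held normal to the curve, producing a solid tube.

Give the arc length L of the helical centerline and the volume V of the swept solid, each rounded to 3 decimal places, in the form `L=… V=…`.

2πR = 2π·23 = 144.513262
per-turn = √(144.513262² + 26²) = √(20884.0829 + 676) = √21560.0829 = 146.833521
L = 4.75 × 146.833521 = 697.459225
V = π·1.25² × L = 4.908739 × 697.459225 = 3423.644965

L=697.459 V=3423.645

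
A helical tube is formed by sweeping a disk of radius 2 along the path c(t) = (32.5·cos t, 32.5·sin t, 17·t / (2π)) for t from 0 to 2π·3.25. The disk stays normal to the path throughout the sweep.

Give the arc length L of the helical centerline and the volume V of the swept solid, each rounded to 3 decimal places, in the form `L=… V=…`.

L=665.957 V=8368.666

2πR = 2π·32.5 = 204.203522
per-turn = √(204.203522² + 17²) = √(41699.0786 + 289) = √41988.0786 = 204.909928
L = 3.25 × 204.909928 = 665.957266
V = π·2² × L = 12.566371 × 665.957266 = 8368.665818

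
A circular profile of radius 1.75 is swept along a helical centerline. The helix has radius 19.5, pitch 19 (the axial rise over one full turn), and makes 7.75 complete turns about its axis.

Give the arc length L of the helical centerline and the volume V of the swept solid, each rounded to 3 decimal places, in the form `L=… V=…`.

L=960.896 V=9244.902

2πR = 2π·19.5 = 122.522113
per-turn = √(122.522113² + 19²) = √(15011.6683 + 361) = √15372.6683 = 123.986565
L = 7.75 × 123.986565 = 960.895879
V = π·1.75² × L = 9.621128 × 960.895879 = 9244.901763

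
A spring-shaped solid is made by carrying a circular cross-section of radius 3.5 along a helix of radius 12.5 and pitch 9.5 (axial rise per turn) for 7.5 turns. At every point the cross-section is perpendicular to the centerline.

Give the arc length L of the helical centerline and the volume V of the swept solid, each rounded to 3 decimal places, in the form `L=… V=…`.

2πR = 2π·12.5 = 78.539816
per-turn = √(78.539816² + 9.5²) = √(6168.5028 + 90.25) = √6258.7528 = 79.112279
L = 7.5 × 79.112279 = 593.342095
V = π·3.5² × L = 38.484510 × 593.342095 = 22834.479809

L=593.342 V=22834.480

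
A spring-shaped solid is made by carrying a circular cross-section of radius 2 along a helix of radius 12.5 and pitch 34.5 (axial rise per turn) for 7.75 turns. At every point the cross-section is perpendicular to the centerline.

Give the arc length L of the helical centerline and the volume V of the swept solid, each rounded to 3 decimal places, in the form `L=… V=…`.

2πR = 2π·12.5 = 78.539816
per-turn = √(78.539816² + 34.5²) = √(6168.5028 + 1190.25) = √7358.7528 = 85.783173
L = 7.75 × 85.783173 = 664.819590
V = π·2² × L = 12.566371 × 664.819590 = 8354.369358

L=664.820 V=8354.369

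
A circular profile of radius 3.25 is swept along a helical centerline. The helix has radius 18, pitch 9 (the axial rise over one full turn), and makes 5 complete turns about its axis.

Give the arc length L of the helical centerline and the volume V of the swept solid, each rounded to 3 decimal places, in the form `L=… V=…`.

2πR = 2π·18 = 113.097336
per-turn = √(113.097336² + 9²) = √(12791.0073 + 81) = √12872.0073 = 113.454869
L = 5 × 113.454869 = 567.274345
V = π·3.25² × L = 33.183072 × 567.274345 = 18823.905666

L=567.274 V=18823.906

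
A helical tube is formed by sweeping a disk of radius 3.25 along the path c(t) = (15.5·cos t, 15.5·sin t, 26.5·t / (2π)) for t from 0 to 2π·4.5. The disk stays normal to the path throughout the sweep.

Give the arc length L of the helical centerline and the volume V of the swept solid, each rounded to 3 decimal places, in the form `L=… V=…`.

2πR = 2π·15.5 = 97.389372
per-turn = √(97.389372² + 26.5²) = √(9484.6898 + 702.25) = √10186.9398 = 100.930371
L = 4.5 × 100.930371 = 454.186670
V = π·3.25² × L = 33.183072 × 454.186670 = 15071.309168

L=454.187 V=15071.309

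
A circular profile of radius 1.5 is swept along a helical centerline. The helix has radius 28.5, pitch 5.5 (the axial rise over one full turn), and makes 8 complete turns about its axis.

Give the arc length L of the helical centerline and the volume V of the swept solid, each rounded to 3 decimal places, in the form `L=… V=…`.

2πR = 2π·28.5 = 179.070781
per-turn = √(179.070781² + 5.5²) = √(32066.3447 + 30.25) = √32096.5947 = 179.155225
L = 8 × 179.155225 = 1433.241801
V = π·1.5² × L = 7.068583 × 1433.241801 = 10130.989305

L=1433.242 V=10130.989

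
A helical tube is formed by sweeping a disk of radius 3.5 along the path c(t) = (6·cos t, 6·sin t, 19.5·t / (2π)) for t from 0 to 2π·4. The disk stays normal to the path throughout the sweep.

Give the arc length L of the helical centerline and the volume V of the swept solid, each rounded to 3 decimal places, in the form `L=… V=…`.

L=169.775 V=6533.710

2πR = 2π·6 = 37.699112
per-turn = √(37.699112² + 19.5²) = √(1421.2230 + 380.25) = √1801.4730 = 42.443763
L = 4 × 42.443763 = 169.775053
V = π·3.5² × L = 38.484510 × 169.775053 = 6533.709717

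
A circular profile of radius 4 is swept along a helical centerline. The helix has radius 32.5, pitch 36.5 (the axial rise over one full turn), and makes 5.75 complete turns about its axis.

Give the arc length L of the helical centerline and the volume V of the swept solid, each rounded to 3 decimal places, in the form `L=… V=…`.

L=1192.780 V=59955.645

2πR = 2π·32.5 = 204.203522
per-turn = √(204.203522² + 36.5²) = √(41699.0786 + 1332.25) = √43031.3286 = 207.439940
L = 5.75 × 207.439940 = 1192.779653
V = π·4² × L = 50.265482 × 1192.779653 = 59955.644746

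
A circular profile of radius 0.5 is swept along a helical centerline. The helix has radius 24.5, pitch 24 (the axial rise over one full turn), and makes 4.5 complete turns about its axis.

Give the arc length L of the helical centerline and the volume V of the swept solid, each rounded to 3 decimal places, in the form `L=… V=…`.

2πR = 2π·24.5 = 153.938040
per-turn = √(153.938040² + 24²) = √(23696.9202 + 576) = √24272.9202 = 155.797690
L = 4.5 × 155.797690 = 701.089604
V = π·0.5² × L = 0.785398 × 701.089604 = 550.634488

L=701.090 V=550.634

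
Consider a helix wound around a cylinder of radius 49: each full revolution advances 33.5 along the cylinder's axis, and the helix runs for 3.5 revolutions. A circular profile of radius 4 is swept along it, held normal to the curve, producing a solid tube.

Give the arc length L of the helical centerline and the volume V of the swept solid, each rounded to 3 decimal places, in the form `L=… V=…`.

2πR = 2π·49 = 307.876080
per-turn = √(307.876080² + 33.5²) = √(94787.6807 + 1122.25) = √95909.9307 = 309.693285
L = 3.5 × 309.693285 = 1083.926497
V = π·4² × L = 50.265482 × 1083.926497 = 54484.088315

L=1083.926 V=54484.088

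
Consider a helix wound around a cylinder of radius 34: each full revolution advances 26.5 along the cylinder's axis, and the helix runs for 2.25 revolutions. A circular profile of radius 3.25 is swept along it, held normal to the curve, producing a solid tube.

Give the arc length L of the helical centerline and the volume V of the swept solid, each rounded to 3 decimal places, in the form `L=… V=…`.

L=484.348 V=16072.145

2πR = 2π·34 = 213.628300
per-turn = √(213.628300² + 26.5²) = √(45637.0508 + 702.25) = √46339.3008 = 215.265652
L = 2.25 × 215.265652 = 484.347716
V = π·3.25² × L = 33.183072 × 484.347716 = 16072.145330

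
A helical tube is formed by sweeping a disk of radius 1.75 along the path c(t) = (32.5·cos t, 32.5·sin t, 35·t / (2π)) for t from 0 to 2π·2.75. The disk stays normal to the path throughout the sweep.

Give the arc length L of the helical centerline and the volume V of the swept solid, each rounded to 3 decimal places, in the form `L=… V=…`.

L=569.748 V=5481.623

2πR = 2π·32.5 = 204.203522
per-turn = √(204.203522² + 35²) = √(41699.0786 + 1225) = √42924.0786 = 207.181270
L = 2.75 × 207.181270 = 569.748492
V = π·1.75² × L = 9.621128 × 569.748492 = 5481.622887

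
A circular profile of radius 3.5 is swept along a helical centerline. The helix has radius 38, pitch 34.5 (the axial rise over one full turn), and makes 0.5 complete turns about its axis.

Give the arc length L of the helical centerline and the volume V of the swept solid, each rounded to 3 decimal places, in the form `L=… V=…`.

L=120.620 V=4642.015

2πR = 2π·38 = 238.761042
per-turn = √(238.761042² + 34.5²) = √(57006.8350 + 1190.25) = √58197.0850 = 241.240720
L = 0.5 × 241.240720 = 120.620360
V = π·3.5² × L = 38.484510 × 120.620360 = 4642.015453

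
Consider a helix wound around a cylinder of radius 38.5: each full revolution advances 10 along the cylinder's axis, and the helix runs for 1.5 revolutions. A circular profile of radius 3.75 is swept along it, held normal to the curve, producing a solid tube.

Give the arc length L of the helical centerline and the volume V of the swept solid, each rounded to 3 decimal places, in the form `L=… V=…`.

2πR = 2π·38.5 = 241.902634
per-turn = √(241.902634² + 10²) = √(58516.8845 + 100) = √58616.8845 = 242.109241
L = 1.5 × 242.109241 = 363.163861
V = π·3.75² × L = 44.178647 × 363.163861 = 16044.087917

L=363.164 V=16044.088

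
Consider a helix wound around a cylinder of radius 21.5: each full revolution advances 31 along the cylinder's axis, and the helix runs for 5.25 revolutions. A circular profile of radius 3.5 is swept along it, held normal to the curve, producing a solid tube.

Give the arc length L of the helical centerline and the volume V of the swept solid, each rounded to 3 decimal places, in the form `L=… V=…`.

L=727.649 V=28003.209

2πR = 2π·21.5 = 135.088484
per-turn = √(135.088484² + 31²) = √(18248.8985 + 961) = √19209.8985 = 138.599778
L = 5.25 × 138.599778 = 727.648836
V = π·3.5² × L = 38.484510 × 727.648836 = 28003.208908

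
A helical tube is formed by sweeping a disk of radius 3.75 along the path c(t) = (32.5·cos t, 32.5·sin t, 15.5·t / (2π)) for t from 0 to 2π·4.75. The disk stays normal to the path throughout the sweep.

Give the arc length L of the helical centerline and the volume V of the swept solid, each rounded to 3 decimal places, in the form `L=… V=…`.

L=972.757 V=42975.086

2πR = 2π·32.5 = 204.203522
per-turn = √(204.203522² + 15.5²) = √(41699.0786 + 240.25) = √41939.3286 = 204.790939
L = 4.75 × 204.790939 = 972.756959
V = π·3.75² × L = 44.178647 × 972.756959 = 42975.086011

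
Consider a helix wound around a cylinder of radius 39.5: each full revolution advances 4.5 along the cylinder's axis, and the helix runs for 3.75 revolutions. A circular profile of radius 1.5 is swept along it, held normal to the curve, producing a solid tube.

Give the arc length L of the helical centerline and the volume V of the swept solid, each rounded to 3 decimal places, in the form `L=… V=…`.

L=930.850 V=6579.789

2πR = 2π·39.5 = 248.185820
per-turn = √(248.185820² + 4.5²) = √(61596.2011 + 20.25) = √61616.4511 = 248.226612
L = 3.75 × 248.226612 = 930.849796
V = π·1.5² × L = 7.068583 × 930.849796 = 6579.789483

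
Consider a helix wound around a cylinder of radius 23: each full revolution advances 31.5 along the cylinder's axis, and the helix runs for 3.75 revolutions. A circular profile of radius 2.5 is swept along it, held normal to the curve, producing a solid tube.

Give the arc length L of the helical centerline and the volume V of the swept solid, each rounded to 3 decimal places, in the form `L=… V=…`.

L=554.649 V=10890.515

2πR = 2π·23 = 144.513262
per-turn = √(144.513262² + 31.5²) = √(20884.0829 + 992.25) = √21876.3329 = 147.906501
L = 3.75 × 147.906501 = 554.649377
V = π·2.5² × L = 19.634954 × 554.649377 = 10890.515054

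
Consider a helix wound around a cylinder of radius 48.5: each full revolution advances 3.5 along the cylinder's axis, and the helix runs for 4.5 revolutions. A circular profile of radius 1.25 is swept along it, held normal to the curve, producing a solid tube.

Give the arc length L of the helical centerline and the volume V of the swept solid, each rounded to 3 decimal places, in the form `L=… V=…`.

L=1371.396 V=6731.823

2πR = 2π·48.5 = 304.734487
per-turn = √(304.734487² + 3.5²) = √(92863.1078 + 12.25) = √92875.3578 = 304.754586
L = 4.5 × 304.754586 = 1371.395638
V = π·1.25² × L = 4.908739 × 1371.395638 = 6731.822596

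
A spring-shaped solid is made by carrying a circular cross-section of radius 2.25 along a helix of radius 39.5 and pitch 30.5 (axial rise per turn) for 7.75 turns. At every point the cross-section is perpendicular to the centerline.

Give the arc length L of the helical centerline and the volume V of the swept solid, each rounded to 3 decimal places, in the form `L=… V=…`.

L=1937.910 V=30821.126

2πR = 2π·39.5 = 248.185820
per-turn = √(248.185820² + 30.5²) = √(61596.2011 + 930.25) = √62526.4511 = 250.052897
L = 7.75 × 250.052897 = 1937.909948
V = π·2.25² × L = 15.904313 × 1937.909948 = 30821.126011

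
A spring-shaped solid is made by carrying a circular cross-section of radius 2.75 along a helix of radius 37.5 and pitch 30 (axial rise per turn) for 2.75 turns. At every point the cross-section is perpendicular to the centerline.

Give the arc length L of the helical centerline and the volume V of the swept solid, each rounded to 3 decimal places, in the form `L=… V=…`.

L=653.184 V=15518.549

2πR = 2π·37.5 = 235.619449
per-turn = √(235.619449² + 30²) = √(55516.5248 + 900) = √56416.5248 = 237.521630
L = 2.75 × 237.521630 = 653.184483
V = π·2.75² × L = 23.758294 × 653.184483 = 15518.549266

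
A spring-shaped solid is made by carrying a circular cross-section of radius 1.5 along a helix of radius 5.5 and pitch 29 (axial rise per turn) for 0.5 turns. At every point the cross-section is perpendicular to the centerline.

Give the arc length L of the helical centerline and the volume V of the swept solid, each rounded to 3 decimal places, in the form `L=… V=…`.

2πR = 2π·5.5 = 34.557519
per-turn = √(34.557519² + 29²) = √(1194.2221 + 841) = √2035.2221 = 45.113436
L = 0.5 × 45.113436 = 22.556718
V = π·1.5² × L = 7.068583 × 22.556718 = 159.444045

L=22.557 V=159.444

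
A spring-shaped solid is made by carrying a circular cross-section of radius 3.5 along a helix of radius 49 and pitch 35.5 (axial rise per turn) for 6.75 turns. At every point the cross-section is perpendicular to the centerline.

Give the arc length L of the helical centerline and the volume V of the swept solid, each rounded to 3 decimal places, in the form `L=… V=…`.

L=2091.933 V=80507.018

2πR = 2π·49 = 307.876080
per-turn = √(307.876080² + 35.5²) = √(94787.6807 + 1260.25) = √96047.9307 = 309.916006
L = 6.75 × 309.916006 = 2091.933039
V = π·3.5² × L = 38.484510 × 2091.933039 = 80507.017985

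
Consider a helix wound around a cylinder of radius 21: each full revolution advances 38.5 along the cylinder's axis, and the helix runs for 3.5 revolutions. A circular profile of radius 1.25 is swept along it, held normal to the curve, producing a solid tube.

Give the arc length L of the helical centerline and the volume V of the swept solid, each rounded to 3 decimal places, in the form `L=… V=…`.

L=481.072 V=2361.454

2πR = 2π·21 = 131.946891
per-turn = √(131.946891² + 38.5²) = √(17409.9822 + 1482.25) = √18892.2322 = 137.449017
L = 3.5 × 137.449017 = 481.071558
V = π·1.25² × L = 4.908739 × 481.071558 = 2361.454489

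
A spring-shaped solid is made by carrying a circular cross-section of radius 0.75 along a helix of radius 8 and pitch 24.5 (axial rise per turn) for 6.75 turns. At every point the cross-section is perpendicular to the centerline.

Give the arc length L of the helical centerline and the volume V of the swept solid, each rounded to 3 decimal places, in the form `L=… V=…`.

L=377.449 V=667.008

2πR = 2π·8 = 50.265482
per-turn = √(50.265482² + 24.5²) = √(2526.6187 + 600.25) = √3126.8687 = 55.918411
L = 6.75 × 55.918411 = 377.449277
V = π·0.75² × L = 1.767146 × 377.449277 = 667.007929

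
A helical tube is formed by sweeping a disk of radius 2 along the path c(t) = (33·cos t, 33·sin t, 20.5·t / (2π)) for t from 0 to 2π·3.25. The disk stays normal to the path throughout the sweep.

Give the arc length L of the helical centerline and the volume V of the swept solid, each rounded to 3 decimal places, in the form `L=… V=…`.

2πR = 2π·33 = 207.345115
per-turn = √(207.345115² + 20.5²) = √(42991.9968 + 420.25) = √43412.2468 = 208.356058
L = 3.25 × 208.356058 = 677.157187
V = π·2² × L = 12.566371 × 677.157187 = 8509.408182

L=677.157 V=8509.408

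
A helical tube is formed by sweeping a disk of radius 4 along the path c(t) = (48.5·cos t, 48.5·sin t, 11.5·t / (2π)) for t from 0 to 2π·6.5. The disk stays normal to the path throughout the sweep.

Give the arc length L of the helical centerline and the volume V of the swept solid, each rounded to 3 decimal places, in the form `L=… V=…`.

L=1982.184 V=99635.441

2πR = 2π·48.5 = 304.734487
per-turn = √(304.734487² + 11.5²) = √(92863.1078 + 132.25) = √92995.3578 = 304.951402
L = 6.5 × 304.951402 = 1982.184115
V = π·4² × L = 50.265482 × 1982.184115 = 99635.440882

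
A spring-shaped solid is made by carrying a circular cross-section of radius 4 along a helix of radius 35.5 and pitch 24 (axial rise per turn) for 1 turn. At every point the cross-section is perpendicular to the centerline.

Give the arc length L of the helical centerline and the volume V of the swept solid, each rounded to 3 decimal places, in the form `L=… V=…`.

2πR = 2π·35.5 = 223.053078
per-turn = √(223.053078² + 24²) = √(49752.6758 + 576) = √50328.6758 = 224.340535
L = 1 × 224.340535 = 224.340535
V = π·4² × L = 50.265482 × 224.340535 = 11276.585242

L=224.341 V=11276.585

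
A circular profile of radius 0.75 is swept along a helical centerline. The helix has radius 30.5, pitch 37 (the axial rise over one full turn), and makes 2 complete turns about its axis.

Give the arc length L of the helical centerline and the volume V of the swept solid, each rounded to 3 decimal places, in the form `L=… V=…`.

L=390.353 V=689.810

2πR = 2π·30.5 = 191.637152
per-turn = √(191.637152² + 37²) = √(36724.7980 + 1369) = √38093.7980 = 195.176325
L = 2 × 195.176325 = 390.352651
V = π·0.75² × L = 1.767146 × 390.352651 = 689.810074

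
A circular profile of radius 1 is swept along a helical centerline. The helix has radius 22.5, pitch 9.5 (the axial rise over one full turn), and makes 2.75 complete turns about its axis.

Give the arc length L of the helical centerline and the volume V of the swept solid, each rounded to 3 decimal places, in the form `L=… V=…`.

2πR = 2π·22.5 = 141.371669
per-turn = √(141.371669² + 9.5²) = √(19985.9489 + 90.25) = √20076.1989 = 141.690504
L = 2.75 × 141.690504 = 389.648886
V = π·1² × L = 3.141593 × 389.648886 = 1224.118077

L=389.649 V=1224.118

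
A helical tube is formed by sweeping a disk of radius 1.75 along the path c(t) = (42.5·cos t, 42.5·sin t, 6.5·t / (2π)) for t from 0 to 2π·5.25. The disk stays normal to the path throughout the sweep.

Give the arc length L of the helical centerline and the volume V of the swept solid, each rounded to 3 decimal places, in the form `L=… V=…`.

2πR = 2π·42.5 = 267.035376
per-turn = √(267.035376² + 6.5²) = √(71307.8918 + 42.25) = √71350.1418 = 267.114473
L = 5.25 × 267.114473 = 1402.350984
V = π·1.75² × L = 9.621128 × 1402.350984 = 13492.197622

L=1402.351 V=13492.198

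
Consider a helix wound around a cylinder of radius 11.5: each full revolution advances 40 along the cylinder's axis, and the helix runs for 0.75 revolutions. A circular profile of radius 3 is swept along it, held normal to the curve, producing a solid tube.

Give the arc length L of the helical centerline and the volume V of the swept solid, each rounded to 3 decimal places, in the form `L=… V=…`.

L=61.942 V=1751.372

2πR = 2π·11.5 = 72.256631
per-turn = √(72.256631² + 40²) = √(5221.0207 + 1600) = √6821.0207 = 82.589471
L = 0.75 × 82.589471 = 61.942103
V = π·3² × L = 28.274334 × 61.942103 = 1751.371710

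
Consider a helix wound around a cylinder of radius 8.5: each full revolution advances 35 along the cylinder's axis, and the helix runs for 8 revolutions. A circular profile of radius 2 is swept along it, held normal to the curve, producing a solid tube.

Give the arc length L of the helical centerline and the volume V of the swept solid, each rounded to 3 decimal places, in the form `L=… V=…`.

2πR = 2π·8.5 = 53.407075
per-turn = √(53.407075² + 35²) = √(2852.3157 + 1225) = √4077.3157 = 63.853862
L = 8 × 63.853862 = 510.830895
V = π·2² × L = 12.566371 × 510.830895 = 6419.290344

L=510.831 V=6419.290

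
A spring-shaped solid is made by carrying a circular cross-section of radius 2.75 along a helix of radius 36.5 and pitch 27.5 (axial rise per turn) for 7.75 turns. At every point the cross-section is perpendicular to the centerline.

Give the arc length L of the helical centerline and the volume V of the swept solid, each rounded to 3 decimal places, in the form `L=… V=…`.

2πR = 2π·36.5 = 229.336264
per-turn = √(229.336264² + 27.5²) = √(52595.1219 + 756.25) = √53351.3719 = 230.979159
L = 7.75 × 230.979159 = 1790.088482
V = π·2.75² × L = 23.758294 × 1790.088482 = 42529.449224

L=1790.088 V=42529.449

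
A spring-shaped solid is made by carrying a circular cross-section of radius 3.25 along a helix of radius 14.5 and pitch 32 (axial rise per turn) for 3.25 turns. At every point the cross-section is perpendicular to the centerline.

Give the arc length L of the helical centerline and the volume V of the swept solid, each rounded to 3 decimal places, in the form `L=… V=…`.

2πR = 2π·14.5 = 91.106187
per-turn = √(91.106187² + 32²) = √(8300.3373 + 1024) = √9324.3373 = 96.562608
L = 3.25 × 96.562608 = 313.828477
V = π·3.25² × L = 33.183072 × 313.828477 = 10413.793062

L=313.828 V=10413.793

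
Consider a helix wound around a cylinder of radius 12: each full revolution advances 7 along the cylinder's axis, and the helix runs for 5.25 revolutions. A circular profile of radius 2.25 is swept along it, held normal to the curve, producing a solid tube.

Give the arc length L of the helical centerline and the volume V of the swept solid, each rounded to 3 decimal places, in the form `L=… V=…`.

2πR = 2π·12 = 75.398224
per-turn = √(75.398224² + 7²) = √(5684.8921 + 49) = √5733.8921 = 75.722468
L = 5.25 × 75.722468 = 397.542956
V = π·2.25² × L = 15.904313 × 397.542956 = 6322.647529

L=397.543 V=6322.648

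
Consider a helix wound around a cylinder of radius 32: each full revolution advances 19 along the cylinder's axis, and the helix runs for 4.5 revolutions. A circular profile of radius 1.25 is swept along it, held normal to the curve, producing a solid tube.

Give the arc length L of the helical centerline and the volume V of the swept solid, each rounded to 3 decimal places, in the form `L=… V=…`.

L=908.810 V=4461.108

2πR = 2π·32 = 201.061930
per-turn = √(201.061930² + 19²) = √(40425.8996 + 361) = √40786.8996 = 201.957668
L = 4.5 × 201.957668 = 908.809506
V = π·1.25² × L = 4.908739 × 908.809506 = 4461.108229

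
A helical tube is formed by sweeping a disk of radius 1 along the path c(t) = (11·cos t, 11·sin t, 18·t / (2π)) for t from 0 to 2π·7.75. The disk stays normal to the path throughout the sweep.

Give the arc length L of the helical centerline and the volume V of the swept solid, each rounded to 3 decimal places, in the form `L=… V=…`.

2πR = 2π·11 = 69.115038
per-turn = √(69.115038² + 18²) = √(4776.8885 + 324) = √5100.8885 = 71.420505
L = 7.75 × 71.420505 = 553.508914
V = π·1² × L = 3.141593 × 553.508914 = 1738.899536

L=553.509 V=1738.900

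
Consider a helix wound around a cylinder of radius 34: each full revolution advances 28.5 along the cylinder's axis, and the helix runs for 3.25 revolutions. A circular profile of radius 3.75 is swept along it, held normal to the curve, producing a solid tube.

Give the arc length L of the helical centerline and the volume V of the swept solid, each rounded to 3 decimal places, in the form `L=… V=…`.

L=700.443 V=30944.635

2πR = 2π·34 = 213.628300
per-turn = √(213.628300² + 28.5²) = √(45637.0508 + 812.25) = √46449.3008 = 215.520998
L = 3.25 × 215.520998 = 700.443245
V = π·3.75² × L = 44.178647 × 700.443245 = 30944.634639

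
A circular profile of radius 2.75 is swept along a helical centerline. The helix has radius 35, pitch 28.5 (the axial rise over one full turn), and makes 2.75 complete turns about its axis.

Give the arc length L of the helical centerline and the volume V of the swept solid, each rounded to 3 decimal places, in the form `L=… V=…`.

2πR = 2π·35 = 219.911486
per-turn = √(219.911486² + 28.5²) = √(48361.0616 + 812.25) = √49173.3116 = 221.750562
L = 2.75 × 221.750562 = 609.814044
V = π·2.75² × L = 23.758294 × 609.814044 = 14488.141622

L=609.814 V=14488.142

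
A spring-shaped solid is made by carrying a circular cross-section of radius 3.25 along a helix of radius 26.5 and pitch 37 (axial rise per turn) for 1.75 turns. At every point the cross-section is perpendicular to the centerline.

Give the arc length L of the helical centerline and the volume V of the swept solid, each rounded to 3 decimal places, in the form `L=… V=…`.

2πR = 2π·26.5 = 166.504411
per-turn = √(166.504411² + 37²) = √(27723.7188 + 1369) = √29092.7188 = 170.565878
L = 1.75 × 170.565878 = 298.490287
V = π·3.25² × L = 33.183072 × 298.490287 = 9904.824793

L=298.490 V=9904.825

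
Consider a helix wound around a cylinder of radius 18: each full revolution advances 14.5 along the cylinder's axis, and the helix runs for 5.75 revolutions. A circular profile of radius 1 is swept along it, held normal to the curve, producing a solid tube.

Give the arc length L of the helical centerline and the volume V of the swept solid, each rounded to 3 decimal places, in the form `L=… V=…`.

2πR = 2π·18 = 113.097336
per-turn = √(113.097336² + 14.5²) = √(12791.0073 + 210.25) = √13001.2573 = 114.023056
L = 5.75 × 114.023056 = 655.632572
V = π·1² × L = 3.141593 × 655.632572 = 2059.730472

L=655.633 V=2059.730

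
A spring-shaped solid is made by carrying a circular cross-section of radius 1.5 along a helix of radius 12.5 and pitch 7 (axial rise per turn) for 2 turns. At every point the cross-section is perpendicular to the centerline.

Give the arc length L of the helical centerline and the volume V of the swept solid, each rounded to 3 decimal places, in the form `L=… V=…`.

L=157.702 V=1114.732

2πR = 2π·12.5 = 78.539816
per-turn = √(78.539816² + 7²) = √(6168.5028 + 49) = √6217.5028 = 78.851143
L = 2 × 78.851143 = 157.702286
V = π·1.5² × L = 7.068583 × 157.702286 = 1114.731772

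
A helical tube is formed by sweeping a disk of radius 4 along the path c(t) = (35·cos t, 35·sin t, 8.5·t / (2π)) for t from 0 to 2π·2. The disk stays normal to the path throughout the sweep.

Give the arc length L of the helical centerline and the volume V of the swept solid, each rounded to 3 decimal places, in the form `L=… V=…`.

2πR = 2π·35 = 219.911486
per-turn = √(219.911486² + 8.5²) = √(48361.0616 + 72.25) = √48433.3116 = 220.075695
L = 2 × 220.075695 = 440.151390
V = π·4² × L = 50.265482 × 440.151390 = 22124.421981

L=440.151 V=22124.422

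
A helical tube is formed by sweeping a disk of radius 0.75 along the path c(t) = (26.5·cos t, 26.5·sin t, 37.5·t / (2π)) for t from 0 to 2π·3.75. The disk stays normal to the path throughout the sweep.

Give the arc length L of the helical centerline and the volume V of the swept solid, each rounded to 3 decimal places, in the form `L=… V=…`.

L=640.031 V=1131.029

2πR = 2π·26.5 = 166.504411
per-turn = √(166.504411² + 37.5²) = √(27723.7188 + 1406.25) = √29129.9688 = 170.675038
L = 3.75 × 170.675038 = 640.031394
V = π·0.75² × L = 1.767146 × 640.031394 = 1131.028834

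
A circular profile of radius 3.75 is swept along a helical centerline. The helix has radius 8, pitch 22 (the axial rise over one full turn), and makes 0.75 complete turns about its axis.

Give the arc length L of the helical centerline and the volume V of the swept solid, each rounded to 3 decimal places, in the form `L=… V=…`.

L=41.152 V=1818.032

2πR = 2π·8 = 50.265482
per-turn = √(50.265482² + 22²) = √(2526.6187 + 484) = √3010.6187 = 54.869105
L = 0.75 × 54.869105 = 41.151829
V = π·3.75² × L = 44.178647 × 41.151829 = 1818.032116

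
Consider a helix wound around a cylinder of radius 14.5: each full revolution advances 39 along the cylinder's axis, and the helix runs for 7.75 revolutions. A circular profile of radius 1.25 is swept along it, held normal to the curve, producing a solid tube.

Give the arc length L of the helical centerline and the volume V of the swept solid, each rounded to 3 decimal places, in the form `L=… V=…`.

L=768.046 V=3770.135

2πR = 2π·14.5 = 91.106187
per-turn = √(91.106187² + 39²) = √(8300.3373 + 1521) = √9821.3373 = 99.102660
L = 7.75 × 99.102660 = 768.045618
V = π·1.25² × L = 4.908739 × 768.045618 = 3770.135112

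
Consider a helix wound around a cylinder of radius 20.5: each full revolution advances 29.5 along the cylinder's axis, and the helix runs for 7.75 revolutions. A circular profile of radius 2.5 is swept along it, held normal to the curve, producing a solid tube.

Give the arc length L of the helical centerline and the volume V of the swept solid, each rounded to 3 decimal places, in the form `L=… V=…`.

2πR = 2π·20.5 = 128.805299
per-turn = √(128.805299² + 29.5²) = √(16590.8050 + 870.25) = √17461.0550 = 132.140285
L = 7.75 × 132.140285 = 1024.087211
V = π·2.5² × L = 19.634954 × 1024.087211 = 20107.905368

L=1024.087 V=20107.905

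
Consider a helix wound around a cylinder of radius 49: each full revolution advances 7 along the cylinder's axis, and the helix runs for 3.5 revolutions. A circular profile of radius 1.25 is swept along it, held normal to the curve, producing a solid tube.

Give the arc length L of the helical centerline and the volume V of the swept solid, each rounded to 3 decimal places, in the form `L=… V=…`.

L=1077.845 V=5290.858

2πR = 2π·49 = 307.876080
per-turn = √(307.876080² + 7²) = √(94787.6807 + 49) = √94836.6807 = 307.955647
L = 3.5 × 307.955647 = 1077.844765
V = π·1.25² × L = 4.908739 × 1077.844765 = 5290.858120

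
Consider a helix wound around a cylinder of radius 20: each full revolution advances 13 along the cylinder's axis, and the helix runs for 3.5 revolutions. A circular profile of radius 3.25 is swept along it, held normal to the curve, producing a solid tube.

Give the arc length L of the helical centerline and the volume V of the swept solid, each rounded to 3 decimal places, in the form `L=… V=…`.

L=442.170 V=14672.566

2πR = 2π·20 = 125.663706
per-turn = √(125.663706² + 13²) = √(15791.3670 + 169) = √15960.3670 = 126.334346
L = 3.5 × 126.334346 = 442.170212
V = π·3.25² × L = 33.183072 × 442.170212 = 14672.566155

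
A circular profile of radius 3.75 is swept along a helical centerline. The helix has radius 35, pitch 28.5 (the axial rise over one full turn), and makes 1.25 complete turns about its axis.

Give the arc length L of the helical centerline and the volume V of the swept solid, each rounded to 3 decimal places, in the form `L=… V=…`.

2πR = 2π·35 = 219.911486
per-turn = √(219.911486² + 28.5²) = √(48361.0616 + 812.25) = √49173.3116 = 221.750562
L = 1.25 × 221.750562 = 277.188202
V = π·3.75² × L = 44.178647 × 277.188202 = 12245.799643

L=277.188 V=12245.800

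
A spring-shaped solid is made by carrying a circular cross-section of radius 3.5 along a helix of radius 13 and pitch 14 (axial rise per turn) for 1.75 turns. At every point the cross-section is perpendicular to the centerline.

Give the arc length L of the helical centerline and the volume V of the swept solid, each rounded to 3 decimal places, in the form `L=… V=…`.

L=145.027 V=5581.289

2πR = 2π·13 = 81.681409
per-turn = √(81.681409² + 14²) = √(6671.8526 + 196) = √6867.8526 = 82.872508
L = 1.75 × 82.872508 = 145.026889
V = π·3.5² × L = 38.484510 × 145.026889 = 5581.288758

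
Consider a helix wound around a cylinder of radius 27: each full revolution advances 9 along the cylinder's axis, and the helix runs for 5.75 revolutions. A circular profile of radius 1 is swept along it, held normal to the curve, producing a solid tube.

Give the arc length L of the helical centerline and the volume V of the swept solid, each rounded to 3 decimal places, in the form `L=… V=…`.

L=976.836 V=3068.822

2πR = 2π·27 = 169.646003
per-turn = √(169.646003² + 9²) = √(28779.7664 + 81) = √28860.7664 = 169.884568
L = 5.75 × 169.884568 = 976.836266
V = π·1² × L = 3.141593 × 976.836266 = 3068.821636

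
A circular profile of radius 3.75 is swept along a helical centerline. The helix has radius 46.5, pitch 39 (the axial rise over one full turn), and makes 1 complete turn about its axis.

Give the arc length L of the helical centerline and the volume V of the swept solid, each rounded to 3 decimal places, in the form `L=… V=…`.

L=294.760 V=13022.079

2πR = 2π·46.5 = 292.168117
per-turn = √(292.168117² + 39²) = √(85362.2085 + 1521) = √86883.2085 = 294.759577
L = 1 × 294.759577 = 294.759577
V = π·3.75² × L = 44.178647 × 294.759577 = 13022.079228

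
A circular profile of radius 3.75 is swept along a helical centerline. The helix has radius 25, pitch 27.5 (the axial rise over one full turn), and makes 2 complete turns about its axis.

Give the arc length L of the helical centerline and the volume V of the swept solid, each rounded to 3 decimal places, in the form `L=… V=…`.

L=318.937 V=14090.221

2πR = 2π·25 = 157.079633
per-turn = √(157.079633² + 27.5²) = √(24674.0110 + 756.25) = √25430.2610 = 159.468683
L = 2 × 159.468683 = 318.937367
V = π·3.75² × L = 44.178647 × 318.937367 = 14090.221249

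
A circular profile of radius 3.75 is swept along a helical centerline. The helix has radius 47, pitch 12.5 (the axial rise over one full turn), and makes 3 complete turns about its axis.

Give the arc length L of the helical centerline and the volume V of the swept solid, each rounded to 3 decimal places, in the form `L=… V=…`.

L=886.722 V=39174.197

2πR = 2π·47 = 295.309709
per-turn = √(295.309709² + 12.5²) = √(87207.8245 + 156.25) = √87364.0745 = 295.574144
L = 3 × 295.574144 = 886.722431
V = π·3.75² × L = 44.178647 × 886.722431 = 39174.197011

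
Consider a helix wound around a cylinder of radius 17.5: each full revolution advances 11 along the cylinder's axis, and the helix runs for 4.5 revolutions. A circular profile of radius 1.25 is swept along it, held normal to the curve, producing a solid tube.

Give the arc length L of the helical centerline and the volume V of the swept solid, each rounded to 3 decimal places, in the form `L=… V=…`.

L=497.271 V=2440.972

2πR = 2π·17.5 = 109.955743
per-turn = √(109.955743² + 11²) = √(12090.2654 + 121) = √12211.2654 = 110.504594
L = 4.5 × 110.504594 = 497.270675
V = π·1.25² × L = 4.908739 × 497.270675 = 2440.971718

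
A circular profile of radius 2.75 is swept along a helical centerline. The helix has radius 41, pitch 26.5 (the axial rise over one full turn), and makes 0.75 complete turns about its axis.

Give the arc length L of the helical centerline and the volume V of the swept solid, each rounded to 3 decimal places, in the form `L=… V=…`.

2πR = 2π·41 = 257.610598
per-turn = √(257.610598² + 26.5²) = √(66363.2200 + 702.25) = √67065.4700 = 258.970018
L = 0.75 × 258.970018 = 194.227513
V = π·2.75² × L = 23.758294 × 194.227513 = 4614.514447

L=194.228 V=4614.514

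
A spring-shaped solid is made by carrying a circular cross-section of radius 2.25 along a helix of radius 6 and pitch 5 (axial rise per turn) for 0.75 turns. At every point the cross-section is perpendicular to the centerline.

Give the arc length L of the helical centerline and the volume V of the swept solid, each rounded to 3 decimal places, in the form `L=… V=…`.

2πR = 2π·6 = 37.699112
per-turn = √(37.699112² + 5²) = √(1421.2230 + 25) = √1446.2230 = 38.029239
L = 0.75 × 38.029239 = 28.521929
V = π·2.25² × L = 15.904313 × 28.521929 = 453.621687

L=28.522 V=453.622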